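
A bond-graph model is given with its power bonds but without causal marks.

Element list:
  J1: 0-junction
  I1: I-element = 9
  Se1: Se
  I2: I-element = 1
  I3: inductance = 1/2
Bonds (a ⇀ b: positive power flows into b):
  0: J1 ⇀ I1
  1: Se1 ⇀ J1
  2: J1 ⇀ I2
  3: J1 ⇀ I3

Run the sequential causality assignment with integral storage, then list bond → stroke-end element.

#0 |I1
#1 |J1
#2 |I2
#3 |I3

β1 stroke at J1  (Se1 (Se) sets effort on bond)
β0 stroke at I1  (J1: bond 1 brought effort, rest push out)
β2 stroke at I2  (J1: bond 1 brought effort, rest push out)
β3 stroke at I3  (common-e at J1 fixed by 1)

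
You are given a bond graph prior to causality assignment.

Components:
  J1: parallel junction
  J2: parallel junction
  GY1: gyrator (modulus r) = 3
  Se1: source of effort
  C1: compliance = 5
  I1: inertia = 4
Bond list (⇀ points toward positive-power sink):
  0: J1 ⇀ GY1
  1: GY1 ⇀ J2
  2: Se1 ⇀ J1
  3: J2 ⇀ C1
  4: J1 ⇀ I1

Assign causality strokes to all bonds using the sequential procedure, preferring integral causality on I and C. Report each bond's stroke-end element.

#2 stroke at J1  (Se1: effort source, stroke at far end)
#0 stroke at GY1  (common-e at J1 fixed by 2)
#4 stroke at I1  (0-jn J1 has e-setter on 2)
#1 stroke at GY1  (GY GY1: same side as bond 0)
#3 stroke at J2  (closing 0-jn rule on J2)

b0 →GY1
b1 →GY1
b2 →J1
b3 →J2
b4 →I1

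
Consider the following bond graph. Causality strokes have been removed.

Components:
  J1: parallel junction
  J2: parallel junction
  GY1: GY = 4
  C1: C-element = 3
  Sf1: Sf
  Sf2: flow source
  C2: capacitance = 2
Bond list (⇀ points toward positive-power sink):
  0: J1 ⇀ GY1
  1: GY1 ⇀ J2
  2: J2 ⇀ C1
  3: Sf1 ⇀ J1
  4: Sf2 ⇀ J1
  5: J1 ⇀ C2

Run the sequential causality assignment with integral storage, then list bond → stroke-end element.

#3 →Sf1  (Sf1 fixes flow; stroke at Sf1)
#4 →Sf2  (Sf2 (Sf) sets flow on bond)
#2 →J2  (C1: C, integral causality)
#1 →GY1  (common-e at J2 fixed by 2)
#0 →GY1  (GY1 both-in/both-out from 1)
#5 →J1  (J1: last free bond brings effort in)

#0 stroke→GY1
#1 stroke→GY1
#2 stroke→J2
#3 stroke→Sf1
#4 stroke→Sf2
#5 stroke→J1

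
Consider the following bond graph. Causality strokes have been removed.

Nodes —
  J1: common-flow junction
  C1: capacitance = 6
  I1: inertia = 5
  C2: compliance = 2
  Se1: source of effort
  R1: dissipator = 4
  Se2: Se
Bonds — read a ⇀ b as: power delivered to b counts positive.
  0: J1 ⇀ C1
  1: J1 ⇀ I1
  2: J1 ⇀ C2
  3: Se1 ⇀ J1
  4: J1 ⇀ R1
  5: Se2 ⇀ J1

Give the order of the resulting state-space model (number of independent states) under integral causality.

β3 →J1  (Se1: effort source, stroke at far end)
β5 →J1  (Se2 fixes effort; stroke away)
β0 →J1  (C1 outputs effort q/C1)
β1 →I1  (I1 integral (f out))
β2 →J1  (common-f at J1 fixed by 1)
β4 →J1  (common-f at J1 fixed by 1)

3  (C1, C2, I1 all integral)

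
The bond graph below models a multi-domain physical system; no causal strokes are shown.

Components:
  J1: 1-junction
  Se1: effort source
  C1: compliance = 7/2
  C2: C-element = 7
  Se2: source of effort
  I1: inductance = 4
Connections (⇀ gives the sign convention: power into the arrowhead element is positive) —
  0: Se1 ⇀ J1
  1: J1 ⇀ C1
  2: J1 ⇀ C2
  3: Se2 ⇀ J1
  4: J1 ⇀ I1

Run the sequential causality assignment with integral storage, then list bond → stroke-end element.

β0 stroke at J1
β1 stroke at J1
β2 stroke at J1
β3 stroke at J1
β4 stroke at I1

β0 stroke→J1  (source Se1 imposes e)
β3 stroke→J1  (source Se2 imposes e)
β1 stroke→J1  (C1: C, integral causality)
β2 stroke→J1  (C2 integral (e out))
β4 stroke→I1  (only one flow-in slot at J1)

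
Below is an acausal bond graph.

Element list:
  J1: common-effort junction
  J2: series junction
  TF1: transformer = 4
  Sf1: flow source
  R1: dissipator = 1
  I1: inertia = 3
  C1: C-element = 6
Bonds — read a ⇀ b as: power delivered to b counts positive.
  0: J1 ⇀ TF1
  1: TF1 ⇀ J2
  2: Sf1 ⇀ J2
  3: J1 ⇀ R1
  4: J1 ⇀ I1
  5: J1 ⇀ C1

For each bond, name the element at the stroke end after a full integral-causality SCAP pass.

bond 0 stroke at TF1
bond 1 stroke at J2
bond 2 stroke at Sf1
bond 3 stroke at R1
bond 4 stroke at I1
bond 5 stroke at J1

β2 stroke→Sf1  (Sf1 (Sf) sets flow on bond)
β1 stroke→J2  (J2: bond 2 brought flow, rest push out)
β0 stroke→TF1  (TF1 one-in-one-out from 1)
β4 stroke→I1  (I1 outputs flow p/I1)
β5 stroke→J1  (C1 outputs effort q/C1)
β3 stroke→R1  (J1: bond 5 brought effort, rest push out)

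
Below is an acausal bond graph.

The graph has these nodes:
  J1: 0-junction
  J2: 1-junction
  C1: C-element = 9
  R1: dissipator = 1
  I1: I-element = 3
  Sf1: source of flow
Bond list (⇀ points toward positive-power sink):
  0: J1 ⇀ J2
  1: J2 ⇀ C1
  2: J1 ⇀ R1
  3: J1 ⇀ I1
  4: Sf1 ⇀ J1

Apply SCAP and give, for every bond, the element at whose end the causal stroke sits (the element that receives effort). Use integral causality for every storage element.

bond 4 |Sf1  (Sf1 fixes flow; stroke at Sf1)
bond 1 |J2  (C1: C, integral causality)
bond 0 |J1  (closing 1-jn rule on J2)
bond 2 |R1  (J1: bond 0 brought effort, rest push out)
bond 3 |I1  (0-jn J1 has e-setter on 0)

bond 0 stroke at J1
bond 1 stroke at J2
bond 2 stroke at R1
bond 3 stroke at I1
bond 4 stroke at Sf1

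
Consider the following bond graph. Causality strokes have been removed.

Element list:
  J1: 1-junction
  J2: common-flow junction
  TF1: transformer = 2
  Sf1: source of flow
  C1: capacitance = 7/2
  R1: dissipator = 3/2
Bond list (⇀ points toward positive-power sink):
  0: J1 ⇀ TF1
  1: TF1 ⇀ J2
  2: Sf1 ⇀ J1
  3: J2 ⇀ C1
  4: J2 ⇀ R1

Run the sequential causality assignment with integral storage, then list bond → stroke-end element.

#0 |J1
#1 |TF1
#2 |Sf1
#3 |J2
#4 |J2

#2 stroke at Sf1  (source Sf1 imposes f)
#0 stroke at J1  (J1: bond 2 brought flow, rest push out)
#1 stroke at TF1  (TF TF1: opposite of bond 0)
#3 stroke at J2  (1-jn J2 has f-setter on 1)
#4 stroke at J2  (J2 flow already set via bond 1)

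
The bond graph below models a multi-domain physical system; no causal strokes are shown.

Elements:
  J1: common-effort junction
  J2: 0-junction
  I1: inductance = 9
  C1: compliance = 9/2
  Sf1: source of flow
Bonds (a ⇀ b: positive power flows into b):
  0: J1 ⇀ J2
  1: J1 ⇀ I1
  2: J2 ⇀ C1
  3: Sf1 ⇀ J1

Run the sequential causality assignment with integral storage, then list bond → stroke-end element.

β0 stroke→J1
β1 stroke→I1
β2 stroke→J2
β3 stroke→Sf1

b3 stroke at Sf1  (source Sf1 imposes f)
b1 stroke at I1  (I1: I, integral causality)
b0 stroke at J1  (J1: last free bond brings effort in)
b2 stroke at J2  (only one effort-in slot at J2)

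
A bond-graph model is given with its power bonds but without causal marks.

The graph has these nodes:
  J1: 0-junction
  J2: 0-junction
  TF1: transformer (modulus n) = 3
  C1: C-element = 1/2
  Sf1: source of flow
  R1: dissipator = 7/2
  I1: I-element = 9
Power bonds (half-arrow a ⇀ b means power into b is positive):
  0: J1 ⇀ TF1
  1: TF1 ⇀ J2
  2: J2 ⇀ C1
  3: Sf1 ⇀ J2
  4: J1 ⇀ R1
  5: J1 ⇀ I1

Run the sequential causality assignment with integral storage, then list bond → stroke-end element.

b0 →J1
b1 →TF1
b2 →J2
b3 →Sf1
b4 →R1
b5 →I1

#3 stroke at Sf1  (Sf1 (Sf) sets flow on bond)
#2 stroke at J2  (C1 integral (e out))
#1 stroke at TF1  (common-e at J2 fixed by 2)
#0 stroke at J1  (TF1 one-in-one-out from 1)
#4 stroke at R1  (0-jn J1 has e-setter on 0)
#5 stroke at I1  (J1 effort already set via bond 0)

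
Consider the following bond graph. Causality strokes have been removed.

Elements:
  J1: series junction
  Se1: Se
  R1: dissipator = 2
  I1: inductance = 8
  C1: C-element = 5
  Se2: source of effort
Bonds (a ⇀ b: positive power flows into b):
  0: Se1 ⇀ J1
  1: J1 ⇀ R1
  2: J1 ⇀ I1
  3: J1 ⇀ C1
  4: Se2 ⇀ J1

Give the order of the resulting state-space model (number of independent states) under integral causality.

2  (C1, I1 all integral)

β0 →J1  (Se1 (Se) sets effort on bond)
β4 →J1  (source Se2 imposes e)
β2 →I1  (I1 outputs flow p/I1)
β1 →J1  (common-f at J1 fixed by 2)
β3 →J1  (J1 flow already set via bond 2)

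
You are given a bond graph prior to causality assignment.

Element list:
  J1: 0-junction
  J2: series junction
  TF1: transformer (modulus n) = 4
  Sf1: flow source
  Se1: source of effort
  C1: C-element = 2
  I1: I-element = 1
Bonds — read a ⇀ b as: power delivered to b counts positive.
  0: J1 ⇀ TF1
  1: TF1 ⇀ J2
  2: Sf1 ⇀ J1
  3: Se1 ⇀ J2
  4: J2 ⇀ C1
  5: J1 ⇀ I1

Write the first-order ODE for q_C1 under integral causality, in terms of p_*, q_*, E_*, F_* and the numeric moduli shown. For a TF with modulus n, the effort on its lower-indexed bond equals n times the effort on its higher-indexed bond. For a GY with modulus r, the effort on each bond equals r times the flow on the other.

dq_C1/dt = 4*F_Sf1 - 4*p_I1

#2 stroke→Sf1  (Sf1 (Sf) sets flow on bond)
#3 stroke→J2  (source Se1 imposes e)
#4 stroke→J2  (prefer integral on C1)
#1 stroke→TF1  (J2 needs exactly one f-in)
#0 stroke→J1  (through TF1, causality passes straight; one stroke at TF1)
#5 stroke→I1  (common-e at J1 fixed by 0)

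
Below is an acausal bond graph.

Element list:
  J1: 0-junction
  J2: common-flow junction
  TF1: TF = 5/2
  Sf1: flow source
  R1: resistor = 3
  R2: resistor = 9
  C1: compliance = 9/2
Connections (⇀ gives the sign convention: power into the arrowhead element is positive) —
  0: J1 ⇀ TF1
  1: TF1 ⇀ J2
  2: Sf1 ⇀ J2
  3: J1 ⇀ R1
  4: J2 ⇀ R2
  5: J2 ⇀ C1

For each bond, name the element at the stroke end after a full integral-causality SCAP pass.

#2 |Sf1  (Sf1 (Sf) sets flow on bond)
#1 |J2  (J2 flow already set via bond 2)
#4 |J2  (1-jn J2 has f-setter on 2)
#5 |J2  (1-jn J2 has f-setter on 2)
#0 |TF1  (TF TF1: opposite of bond 1)
#3 |J1  (J1: last free bond brings effort in)

β0 →TF1
β1 →J2
β2 →Sf1
β3 →J1
β4 →J2
β5 →J2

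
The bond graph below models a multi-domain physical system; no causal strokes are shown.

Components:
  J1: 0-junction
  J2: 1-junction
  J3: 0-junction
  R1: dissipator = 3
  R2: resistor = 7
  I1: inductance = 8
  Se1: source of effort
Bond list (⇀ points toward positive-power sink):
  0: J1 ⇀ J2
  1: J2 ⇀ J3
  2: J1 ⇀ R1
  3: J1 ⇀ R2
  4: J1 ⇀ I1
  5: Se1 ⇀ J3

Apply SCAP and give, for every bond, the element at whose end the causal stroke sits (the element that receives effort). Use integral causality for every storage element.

β5 stroke at J3  (Se1: effort source, stroke at far end)
β1 stroke at J2  (0-jn J3 has e-setter on 5)
β0 stroke at J1  (only one flow-in slot at J2)
β2 stroke at R1  (J1: bond 0 brought effort, rest push out)
β3 stroke at R2  (J1 effort already set via bond 0)
β4 stroke at I1  (common-e at J1 fixed by 0)

bond 0 stroke→J1
bond 1 stroke→J2
bond 2 stroke→R1
bond 3 stroke→R2
bond 4 stroke→I1
bond 5 stroke→J3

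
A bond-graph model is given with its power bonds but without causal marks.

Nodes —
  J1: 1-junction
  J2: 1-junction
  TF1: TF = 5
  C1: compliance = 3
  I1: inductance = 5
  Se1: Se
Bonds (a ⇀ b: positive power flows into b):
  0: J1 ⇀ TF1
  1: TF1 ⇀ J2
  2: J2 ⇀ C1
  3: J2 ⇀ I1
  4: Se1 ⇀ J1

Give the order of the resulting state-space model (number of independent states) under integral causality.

#4 stroke at J1  (Se1 (Se) sets effort on bond)
#0 stroke at TF1  (J1: last free bond brings flow in)
#1 stroke at J2  (TF TF1: opposite of bond 0)
#2 stroke at J2  (C1: C, integral causality)
#3 stroke at I1  (only one flow-in slot at J2)

2  (C1, I1 all integral)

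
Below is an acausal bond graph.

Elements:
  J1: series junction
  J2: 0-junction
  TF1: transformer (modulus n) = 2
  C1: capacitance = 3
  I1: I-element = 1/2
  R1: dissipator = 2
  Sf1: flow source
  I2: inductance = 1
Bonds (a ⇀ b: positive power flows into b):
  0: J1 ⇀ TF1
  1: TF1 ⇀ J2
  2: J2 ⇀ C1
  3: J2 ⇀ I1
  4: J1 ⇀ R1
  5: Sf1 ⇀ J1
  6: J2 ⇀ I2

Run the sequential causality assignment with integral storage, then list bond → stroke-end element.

bond 5 stroke→Sf1  (Sf1: flow source, stroke at near end)
bond 0 stroke→J1  (J1: bond 5 brought flow, rest push out)
bond 4 stroke→J1  (J1: bond 5 brought flow, rest push out)
bond 1 stroke→TF1  (through TF1, causality passes straight; one stroke at TF1)
bond 2 stroke→J2  (C1: C, integral causality)
bond 3 stroke→I1  (common-e at J2 fixed by 2)
bond 6 stroke→I2  (J2: bond 2 brought effort, rest push out)

#0 stroke→J1
#1 stroke→TF1
#2 stroke→J2
#3 stroke→I1
#4 stroke→J1
#5 stroke→Sf1
#6 stroke→I2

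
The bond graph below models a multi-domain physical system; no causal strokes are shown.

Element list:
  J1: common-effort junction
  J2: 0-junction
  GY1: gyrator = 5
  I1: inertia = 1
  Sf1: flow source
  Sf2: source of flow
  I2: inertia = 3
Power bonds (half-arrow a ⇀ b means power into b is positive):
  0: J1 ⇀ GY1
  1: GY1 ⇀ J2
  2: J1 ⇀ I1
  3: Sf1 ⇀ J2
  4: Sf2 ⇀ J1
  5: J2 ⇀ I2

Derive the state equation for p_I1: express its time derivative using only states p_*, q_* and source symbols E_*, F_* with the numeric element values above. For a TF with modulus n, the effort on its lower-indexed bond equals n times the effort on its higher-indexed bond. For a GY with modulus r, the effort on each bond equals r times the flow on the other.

#3 stroke at Sf1  (Sf1: flow source, stroke at near end)
#4 stroke at Sf2  (Sf2: flow source, stroke at near end)
#2 stroke at I1  (prefer integral on I1)
#0 stroke at J1  (closing 0-jn rule on J1)
#1 stroke at J2  (GY1: gyrator matches bond 0)
#5 stroke at I2  (J2: bond 1 brought effort, rest push out)

dp_I1/dt = -5*F_Sf1 + 5*p_I2/3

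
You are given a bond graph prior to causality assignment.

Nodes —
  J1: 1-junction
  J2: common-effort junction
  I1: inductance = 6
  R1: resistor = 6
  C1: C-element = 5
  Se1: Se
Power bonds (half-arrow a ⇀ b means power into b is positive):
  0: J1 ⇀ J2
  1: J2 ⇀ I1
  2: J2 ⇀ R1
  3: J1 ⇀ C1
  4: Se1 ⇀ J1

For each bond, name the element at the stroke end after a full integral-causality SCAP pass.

b0 →J2
b1 →I1
b2 →R1
b3 →J1
b4 →J1

#4 stroke→J1  (source Se1 imposes e)
#1 stroke→I1  (I1 integral (f out))
#3 stroke→J1  (C1 integral (e out))
#0 stroke→J2  (J1: last free bond brings flow in)
#2 stroke→R1  (common-e at J2 fixed by 0)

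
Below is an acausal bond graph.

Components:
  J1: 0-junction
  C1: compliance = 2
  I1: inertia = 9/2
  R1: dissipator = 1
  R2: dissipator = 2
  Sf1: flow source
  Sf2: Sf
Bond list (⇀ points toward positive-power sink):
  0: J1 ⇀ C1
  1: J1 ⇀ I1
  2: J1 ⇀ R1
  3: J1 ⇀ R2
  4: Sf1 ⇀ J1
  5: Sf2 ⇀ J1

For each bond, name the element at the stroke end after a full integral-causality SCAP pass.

b4 stroke at Sf1  (Sf1: flow source, stroke at near end)
b5 stroke at Sf2  (source Sf2 imposes f)
b0 stroke at J1  (prefer integral on C1)
b1 stroke at I1  (0-jn J1 has e-setter on 0)
b2 stroke at R1  (J1 effort already set via bond 0)
b3 stroke at R2  (J1 effort already set via bond 0)

b0 stroke→J1
b1 stroke→I1
b2 stroke→R1
b3 stroke→R2
b4 stroke→Sf1
b5 stroke→Sf2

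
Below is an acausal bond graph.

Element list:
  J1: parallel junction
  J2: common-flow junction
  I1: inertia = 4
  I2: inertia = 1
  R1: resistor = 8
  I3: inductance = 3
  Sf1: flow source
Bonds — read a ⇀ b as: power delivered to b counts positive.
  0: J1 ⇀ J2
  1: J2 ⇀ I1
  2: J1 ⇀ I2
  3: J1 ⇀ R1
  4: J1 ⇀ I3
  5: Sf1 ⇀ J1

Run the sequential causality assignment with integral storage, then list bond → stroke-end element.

b5 →Sf1  (Sf1 (Sf) sets flow on bond)
b1 →I1  (I1 outputs flow p/I1)
b0 →J2  (J2 flow already set via bond 1)
b2 →I2  (prefer integral on I2)
b4 →I3  (I3 integral (f out))
b3 →J1  (only one effort-in slot at J1)

β0 →J2
β1 →I1
β2 →I2
β3 →J1
β4 →I3
β5 →Sf1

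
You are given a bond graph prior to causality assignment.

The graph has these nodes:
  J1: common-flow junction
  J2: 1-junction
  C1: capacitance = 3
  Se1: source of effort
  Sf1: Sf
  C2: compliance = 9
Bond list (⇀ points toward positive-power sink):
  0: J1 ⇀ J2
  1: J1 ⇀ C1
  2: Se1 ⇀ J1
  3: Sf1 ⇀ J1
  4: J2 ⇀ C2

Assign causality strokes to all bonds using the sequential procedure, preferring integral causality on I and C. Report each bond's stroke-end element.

#0 stroke→J1
#1 stroke→J1
#2 stroke→J1
#3 stroke→Sf1
#4 stroke→J2

bond 2 stroke→J1  (Se1 (Se) sets effort on bond)
bond 3 stroke→Sf1  (Sf1 (Sf) sets flow on bond)
bond 0 stroke→J1  (J1 flow already set via bond 3)
bond 1 stroke→J1  (common-f at J1 fixed by 3)
bond 4 stroke→J2  (1-jn J2 has f-setter on 0)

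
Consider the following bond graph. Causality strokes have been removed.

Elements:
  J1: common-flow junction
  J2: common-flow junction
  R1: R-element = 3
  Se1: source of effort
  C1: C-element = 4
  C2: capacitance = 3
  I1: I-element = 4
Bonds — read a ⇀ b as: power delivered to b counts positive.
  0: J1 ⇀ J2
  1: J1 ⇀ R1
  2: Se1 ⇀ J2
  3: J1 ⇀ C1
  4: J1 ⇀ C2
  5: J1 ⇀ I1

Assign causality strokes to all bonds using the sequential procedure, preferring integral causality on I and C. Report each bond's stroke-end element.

bond 0 stroke→J1
bond 1 stroke→J1
bond 2 stroke→J2
bond 3 stroke→J1
bond 4 stroke→J1
bond 5 stroke→I1

β2 stroke→J2  (source Se1 imposes e)
β0 stroke→J1  (closing 1-jn rule on J2)
β3 stroke→J1  (prefer integral on C1)
β4 stroke→J1  (C2 outputs effort q/C2)
β5 stroke→I1  (prefer integral on I1)
β1 stroke→J1  (common-f at J1 fixed by 5)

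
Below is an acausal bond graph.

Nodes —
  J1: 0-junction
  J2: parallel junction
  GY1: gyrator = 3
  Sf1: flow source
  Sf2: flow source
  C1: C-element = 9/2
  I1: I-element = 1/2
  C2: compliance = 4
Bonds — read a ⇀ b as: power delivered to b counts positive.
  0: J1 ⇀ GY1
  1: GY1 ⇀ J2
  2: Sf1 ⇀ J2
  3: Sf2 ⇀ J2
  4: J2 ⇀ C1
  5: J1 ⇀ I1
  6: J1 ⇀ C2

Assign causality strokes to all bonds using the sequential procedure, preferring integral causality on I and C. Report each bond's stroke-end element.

b2 stroke→Sf1  (Sf1: flow source, stroke at near end)
b3 stroke→Sf2  (Sf2 (Sf) sets flow on bond)
b4 stroke→J2  (C1 outputs effort q/C1)
b1 stroke→GY1  (0-jn J2 has e-setter on 4)
b0 stroke→GY1  (GY1: gyrator matches bond 1)
b5 stroke→I1  (I1 integral (f out))
b6 stroke→J1  (closing 0-jn rule on J1)

#0 |GY1
#1 |GY1
#2 |Sf1
#3 |Sf2
#4 |J2
#5 |I1
#6 |J1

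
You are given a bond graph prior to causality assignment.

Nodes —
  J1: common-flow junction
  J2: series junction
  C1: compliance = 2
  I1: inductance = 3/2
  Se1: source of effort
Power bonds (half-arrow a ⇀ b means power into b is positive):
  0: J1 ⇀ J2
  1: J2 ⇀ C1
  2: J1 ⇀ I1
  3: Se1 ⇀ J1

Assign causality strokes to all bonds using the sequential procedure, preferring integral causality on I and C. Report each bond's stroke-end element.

bond 3 →J1  (Se1 fixes effort; stroke away)
bond 1 →J2  (C1: C, integral causality)
bond 0 →J1  (J2: last free bond brings flow in)
bond 2 →I1  (closing 1-jn rule on J1)

bond 0 →J1
bond 1 →J2
bond 2 →I1
bond 3 →J1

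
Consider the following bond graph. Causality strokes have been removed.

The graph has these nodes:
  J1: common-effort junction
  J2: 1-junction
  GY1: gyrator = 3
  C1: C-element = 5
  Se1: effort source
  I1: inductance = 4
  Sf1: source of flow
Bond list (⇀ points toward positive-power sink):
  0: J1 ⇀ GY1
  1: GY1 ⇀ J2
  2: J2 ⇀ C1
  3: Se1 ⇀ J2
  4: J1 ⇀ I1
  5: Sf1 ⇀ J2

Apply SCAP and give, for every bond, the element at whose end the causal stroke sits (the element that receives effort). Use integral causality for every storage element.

#0 stroke at J1
#1 stroke at J2
#2 stroke at J2
#3 stroke at J2
#4 stroke at I1
#5 stroke at Sf1

#3 |J2  (source Se1 imposes e)
#5 |Sf1  (Sf1 fixes flow; stroke at Sf1)
#1 |J2  (1-jn J2 has f-setter on 5)
#2 |J2  (J2: bond 5 brought flow, rest push out)
#0 |J1  (GY1 both-in/both-out from 1)
#4 |I1  (common-e at J1 fixed by 0)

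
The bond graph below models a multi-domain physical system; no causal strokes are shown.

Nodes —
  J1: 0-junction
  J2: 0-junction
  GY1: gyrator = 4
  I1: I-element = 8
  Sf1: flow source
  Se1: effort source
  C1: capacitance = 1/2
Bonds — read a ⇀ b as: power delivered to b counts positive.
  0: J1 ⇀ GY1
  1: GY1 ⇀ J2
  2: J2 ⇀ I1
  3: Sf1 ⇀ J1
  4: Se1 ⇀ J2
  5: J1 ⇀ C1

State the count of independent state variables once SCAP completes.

β3 |Sf1  (Sf1: flow source, stroke at near end)
β4 |J2  (Se1 fixes effort; stroke away)
β1 |GY1  (J2: bond 4 brought effort, rest push out)
β2 |I1  (J2: bond 4 brought effort, rest push out)
β0 |GY1  (GY1: gyrator matches bond 1)
β5 |J1  (J1 needs exactly one e-in)

2  (C1, I1 all integral)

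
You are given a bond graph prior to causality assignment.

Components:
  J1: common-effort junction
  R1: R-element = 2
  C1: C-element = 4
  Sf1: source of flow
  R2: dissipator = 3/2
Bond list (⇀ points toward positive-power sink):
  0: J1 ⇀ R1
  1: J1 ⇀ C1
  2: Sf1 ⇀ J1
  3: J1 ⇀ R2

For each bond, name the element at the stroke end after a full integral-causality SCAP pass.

b0 stroke at R1
b1 stroke at J1
b2 stroke at Sf1
b3 stroke at R2

β2 stroke at Sf1  (source Sf1 imposes f)
β1 stroke at J1  (C1 outputs effort q/C1)
β0 stroke at R1  (0-jn J1 has e-setter on 1)
β3 stroke at R2  (0-jn J1 has e-setter on 1)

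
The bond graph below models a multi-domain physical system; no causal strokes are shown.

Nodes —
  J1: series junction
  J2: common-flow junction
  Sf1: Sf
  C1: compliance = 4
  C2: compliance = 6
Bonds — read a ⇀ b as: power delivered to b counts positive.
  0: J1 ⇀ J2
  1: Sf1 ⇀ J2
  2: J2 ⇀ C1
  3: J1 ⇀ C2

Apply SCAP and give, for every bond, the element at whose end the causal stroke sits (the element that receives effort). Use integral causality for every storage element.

b1 stroke→Sf1  (source Sf1 imposes f)
b0 stroke→J2  (1-jn J2 has f-setter on 1)
b2 stroke→J2  (J2: bond 1 brought flow, rest push out)
b3 stroke→J1  (J1 flow already set via bond 0)

β0 →J2
β1 →Sf1
β2 →J2
β3 →J1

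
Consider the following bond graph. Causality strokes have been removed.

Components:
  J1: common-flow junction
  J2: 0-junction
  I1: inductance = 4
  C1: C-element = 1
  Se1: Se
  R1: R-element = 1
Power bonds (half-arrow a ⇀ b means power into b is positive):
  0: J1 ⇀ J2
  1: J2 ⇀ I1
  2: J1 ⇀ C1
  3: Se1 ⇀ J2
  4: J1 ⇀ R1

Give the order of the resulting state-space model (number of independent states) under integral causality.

2  (C1, I1 all integral)

#3 →J2  (Se1: effort source, stroke at far end)
#0 →J1  (common-e at J2 fixed by 3)
#1 →I1  (J2 effort already set via bond 3)
#2 →J1  (C1 integral (e out))
#4 →R1  (J1: last free bond brings flow in)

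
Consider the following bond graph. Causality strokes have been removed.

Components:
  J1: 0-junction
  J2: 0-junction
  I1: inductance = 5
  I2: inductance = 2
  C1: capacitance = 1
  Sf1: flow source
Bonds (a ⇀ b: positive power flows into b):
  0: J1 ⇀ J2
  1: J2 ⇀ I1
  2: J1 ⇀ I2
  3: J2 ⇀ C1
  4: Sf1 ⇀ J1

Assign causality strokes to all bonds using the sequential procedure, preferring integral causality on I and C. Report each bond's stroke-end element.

#4 |Sf1  (Sf1: flow source, stroke at near end)
#1 |I1  (prefer integral on I1)
#2 |I2  (prefer integral on I2)
#0 |J1  (closing 0-jn rule on J1)
#3 |J2  (closing 0-jn rule on J2)

#0 stroke at J1
#1 stroke at I1
#2 stroke at I2
#3 stroke at J2
#4 stroke at Sf1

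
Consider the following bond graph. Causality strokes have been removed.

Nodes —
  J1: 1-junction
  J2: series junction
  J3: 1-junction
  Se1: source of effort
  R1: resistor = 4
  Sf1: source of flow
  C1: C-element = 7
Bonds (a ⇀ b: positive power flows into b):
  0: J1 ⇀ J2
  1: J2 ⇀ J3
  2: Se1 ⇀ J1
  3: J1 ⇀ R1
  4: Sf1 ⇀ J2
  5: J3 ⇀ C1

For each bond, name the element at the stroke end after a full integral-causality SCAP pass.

β0 |J2
β1 |J2
β2 |J1
β3 |J1
β4 |Sf1
β5 |J3

β2 stroke→J1  (Se1: effort source, stroke at far end)
β4 stroke→Sf1  (source Sf1 imposes f)
β0 stroke→J2  (1-jn J2 has f-setter on 4)
β1 stroke→J2  (1-jn J2 has f-setter on 4)
β5 stroke→J3  (1-jn J3 has f-setter on 1)
β3 stroke→J1  (common-f at J1 fixed by 0)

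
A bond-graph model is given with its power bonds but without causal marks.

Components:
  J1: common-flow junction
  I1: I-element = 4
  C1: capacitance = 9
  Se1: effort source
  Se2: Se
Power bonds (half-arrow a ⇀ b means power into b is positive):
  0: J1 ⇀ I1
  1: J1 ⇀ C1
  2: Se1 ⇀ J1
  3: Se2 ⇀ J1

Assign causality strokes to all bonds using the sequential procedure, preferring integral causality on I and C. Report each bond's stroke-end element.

bond 2 |J1  (Se1 (Se) sets effort on bond)
bond 3 |J1  (Se2: effort source, stroke at far end)
bond 0 |I1  (I1 integral (f out))
bond 1 |J1  (common-f at J1 fixed by 0)

β0 |I1
β1 |J1
β2 |J1
β3 |J1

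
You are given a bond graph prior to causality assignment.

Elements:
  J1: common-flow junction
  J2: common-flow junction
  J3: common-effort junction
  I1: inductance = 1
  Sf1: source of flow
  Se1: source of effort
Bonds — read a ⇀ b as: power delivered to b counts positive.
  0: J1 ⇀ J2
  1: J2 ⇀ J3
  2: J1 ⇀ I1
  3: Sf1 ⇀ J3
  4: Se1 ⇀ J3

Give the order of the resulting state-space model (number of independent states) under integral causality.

1  (I1 all integral)

bond 3 →Sf1  (Sf1: flow source, stroke at near end)
bond 4 →J3  (Se1: effort source, stroke at far end)
bond 1 →J2  (J3: bond 4 brought effort, rest push out)
bond 0 →J1  (only one flow-in slot at J2)
bond 2 →I1  (only one flow-in slot at J1)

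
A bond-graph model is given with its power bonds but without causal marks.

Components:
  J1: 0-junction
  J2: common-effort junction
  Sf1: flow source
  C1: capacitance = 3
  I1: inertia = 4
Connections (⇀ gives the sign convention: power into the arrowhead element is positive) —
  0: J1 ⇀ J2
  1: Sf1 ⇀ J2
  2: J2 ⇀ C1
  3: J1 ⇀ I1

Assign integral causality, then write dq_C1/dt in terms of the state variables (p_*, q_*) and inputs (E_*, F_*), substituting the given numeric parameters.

dq_C1/dt = F_Sf1 - p_I1/4

b1 stroke→Sf1  (Sf1 fixes flow; stroke at Sf1)
b2 stroke→J2  (C1 integral (e out))
b0 stroke→J1  (J2 effort already set via bond 2)
b3 stroke→I1  (J1 effort already set via bond 0)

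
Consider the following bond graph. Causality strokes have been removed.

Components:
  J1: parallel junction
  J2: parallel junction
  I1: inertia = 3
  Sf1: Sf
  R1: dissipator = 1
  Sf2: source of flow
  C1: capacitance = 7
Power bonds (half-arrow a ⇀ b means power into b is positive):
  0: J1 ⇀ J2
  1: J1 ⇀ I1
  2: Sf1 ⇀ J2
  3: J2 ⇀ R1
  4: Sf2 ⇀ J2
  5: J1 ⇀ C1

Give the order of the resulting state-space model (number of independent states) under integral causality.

b2 →Sf1  (source Sf1 imposes f)
b4 →Sf2  (source Sf2 imposes f)
b1 →I1  (I1: I, integral causality)
b5 →J1  (C1 outputs effort q/C1)
b0 →J2  (J1 effort already set via bond 5)
b3 →R1  (J2: bond 0 brought effort, rest push out)

2  (C1, I1 all integral)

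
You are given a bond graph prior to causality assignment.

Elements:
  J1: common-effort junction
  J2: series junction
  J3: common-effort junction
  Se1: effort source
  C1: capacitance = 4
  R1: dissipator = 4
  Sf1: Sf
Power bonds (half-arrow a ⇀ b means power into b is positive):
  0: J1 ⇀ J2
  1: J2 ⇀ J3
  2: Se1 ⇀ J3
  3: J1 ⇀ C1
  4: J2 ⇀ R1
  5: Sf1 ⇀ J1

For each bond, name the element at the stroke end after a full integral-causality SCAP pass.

b2 stroke→J3  (Se1 (Se) sets effort on bond)
b5 stroke→Sf1  (Sf1 (Sf) sets flow on bond)
b1 stroke→J2  (common-e at J3 fixed by 2)
b3 stroke→J1  (C1 outputs effort q/C1)
b0 stroke→J2  (common-e at J1 fixed by 3)
b4 stroke→R1  (closing 1-jn rule on J2)

#0 stroke at J2
#1 stroke at J2
#2 stroke at J3
#3 stroke at J1
#4 stroke at R1
#5 stroke at Sf1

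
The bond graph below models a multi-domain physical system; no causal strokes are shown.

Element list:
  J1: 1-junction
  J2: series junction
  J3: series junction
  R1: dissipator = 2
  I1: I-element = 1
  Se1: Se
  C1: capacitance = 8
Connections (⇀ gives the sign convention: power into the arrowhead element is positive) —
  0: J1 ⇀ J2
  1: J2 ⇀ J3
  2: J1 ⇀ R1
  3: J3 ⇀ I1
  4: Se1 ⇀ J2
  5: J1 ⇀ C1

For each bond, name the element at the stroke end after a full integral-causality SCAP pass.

b4 stroke at J2  (Se1 (Se) sets effort on bond)
b3 stroke at I1  (prefer integral on I1)
b1 stroke at J3  (J3: bond 3 brought flow, rest push out)
b0 stroke at J2  (J2: bond 1 brought flow, rest push out)
b2 stroke at J1  (1-jn J1 has f-setter on 0)
b5 stroke at J1  (1-jn J1 has f-setter on 0)

β0 →J2
β1 →J3
β2 →J1
β3 →I1
β4 →J2
β5 →J1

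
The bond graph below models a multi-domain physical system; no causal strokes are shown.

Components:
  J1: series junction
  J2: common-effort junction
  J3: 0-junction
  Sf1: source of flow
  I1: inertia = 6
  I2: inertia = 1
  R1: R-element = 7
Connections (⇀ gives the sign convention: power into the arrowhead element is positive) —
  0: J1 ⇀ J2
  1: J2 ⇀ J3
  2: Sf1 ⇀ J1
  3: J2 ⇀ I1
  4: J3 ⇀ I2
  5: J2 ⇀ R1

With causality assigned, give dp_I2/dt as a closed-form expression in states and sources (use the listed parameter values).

bond 2 stroke→Sf1  (Sf1: flow source, stroke at near end)
bond 0 stroke→J1  (J1: bond 2 brought flow, rest push out)
bond 3 stroke→I1  (I1: I, integral causality)
bond 4 stroke→I2  (prefer integral on I2)
bond 1 stroke→J3  (J3: last free bond brings effort in)
bond 5 stroke→J2  (J2 needs exactly one e-in)

dp_I2/dt = 7*F_Sf1 - 7*p_I1/6 - 7*p_I2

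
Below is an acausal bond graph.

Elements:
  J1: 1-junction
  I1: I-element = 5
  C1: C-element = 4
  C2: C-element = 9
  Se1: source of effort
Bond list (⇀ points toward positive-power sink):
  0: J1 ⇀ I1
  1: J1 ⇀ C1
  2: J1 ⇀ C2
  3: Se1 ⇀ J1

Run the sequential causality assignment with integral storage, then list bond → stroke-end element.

b0 stroke→I1
b1 stroke→J1
b2 stroke→J1
b3 stroke→J1

β3 →J1  (Se1 fixes effort; stroke away)
β0 →I1  (I1: I, integral causality)
β1 →J1  (J1 flow already set via bond 0)
β2 →J1  (J1 flow already set via bond 0)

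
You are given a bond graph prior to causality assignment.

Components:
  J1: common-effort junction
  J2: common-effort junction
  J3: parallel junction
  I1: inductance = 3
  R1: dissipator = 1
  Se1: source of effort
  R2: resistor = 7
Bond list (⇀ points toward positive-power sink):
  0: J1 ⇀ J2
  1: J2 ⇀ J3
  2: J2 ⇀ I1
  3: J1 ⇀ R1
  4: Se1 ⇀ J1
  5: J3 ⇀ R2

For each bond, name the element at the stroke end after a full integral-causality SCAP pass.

bond 4 |J1  (Se1 fixes effort; stroke away)
bond 0 |J2  (J1: bond 4 brought effort, rest push out)
bond 3 |R1  (common-e at J1 fixed by 4)
bond 1 |J3  (common-e at J2 fixed by 0)
bond 2 |I1  (J2: bond 0 brought effort, rest push out)
bond 5 |R2  (common-e at J3 fixed by 1)

bond 0 stroke at J2
bond 1 stroke at J3
bond 2 stroke at I1
bond 3 stroke at R1
bond 4 stroke at J1
bond 5 stroke at R2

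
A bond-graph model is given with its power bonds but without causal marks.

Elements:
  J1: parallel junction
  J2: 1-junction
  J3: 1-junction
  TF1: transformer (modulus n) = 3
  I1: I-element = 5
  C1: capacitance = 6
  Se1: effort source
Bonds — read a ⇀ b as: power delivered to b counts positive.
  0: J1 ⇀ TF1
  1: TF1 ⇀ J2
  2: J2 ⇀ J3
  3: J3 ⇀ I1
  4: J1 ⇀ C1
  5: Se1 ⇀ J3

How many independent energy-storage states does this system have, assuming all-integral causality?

β5 stroke at J3  (Se1 (Se) sets effort on bond)
β3 stroke at I1  (I1: I, integral causality)
β2 stroke at J3  (common-f at J3 fixed by 3)
β1 stroke at J2  (J2: bond 2 brought flow, rest push out)
β0 stroke at TF1  (TF1 one-in-one-out from 1)
β4 stroke at J1  (J1: last free bond brings effort in)

2  (C1, I1 all integral)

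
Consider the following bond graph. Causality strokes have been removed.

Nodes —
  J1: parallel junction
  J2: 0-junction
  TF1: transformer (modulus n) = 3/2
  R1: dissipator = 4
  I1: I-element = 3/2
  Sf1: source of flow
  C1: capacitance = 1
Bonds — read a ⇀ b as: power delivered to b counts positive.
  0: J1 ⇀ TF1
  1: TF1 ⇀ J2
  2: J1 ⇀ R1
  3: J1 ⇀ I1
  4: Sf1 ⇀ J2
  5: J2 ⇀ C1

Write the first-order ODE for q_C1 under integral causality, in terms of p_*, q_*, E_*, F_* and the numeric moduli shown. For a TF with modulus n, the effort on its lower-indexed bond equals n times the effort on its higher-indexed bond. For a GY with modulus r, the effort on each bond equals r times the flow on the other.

bond 4 →Sf1  (Sf1: flow source, stroke at near end)
bond 3 →I1  (I1 outputs flow p/I1)
bond 5 →J2  (C1: C, integral causality)
bond 1 →TF1  (common-e at J2 fixed by 5)
bond 0 →J1  (TF1 one-in-one-out from 1)
bond 2 →R1  (common-e at J1 fixed by 0)

dq_C1/dt = F_Sf1 - p_I1 - 9*q_C1/16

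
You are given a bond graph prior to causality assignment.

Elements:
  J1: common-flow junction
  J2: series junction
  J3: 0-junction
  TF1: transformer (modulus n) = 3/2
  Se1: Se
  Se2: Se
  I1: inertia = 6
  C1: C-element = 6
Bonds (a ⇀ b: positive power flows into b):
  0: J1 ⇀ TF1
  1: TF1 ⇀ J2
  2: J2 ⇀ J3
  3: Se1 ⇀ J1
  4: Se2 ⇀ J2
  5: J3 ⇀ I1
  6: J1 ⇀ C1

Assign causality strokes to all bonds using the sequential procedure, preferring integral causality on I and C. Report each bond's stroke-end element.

#0 |TF1
#1 |J2
#2 |J3
#3 |J1
#4 |J2
#5 |I1
#6 |J1

β3 |J1  (Se1 (Se) sets effort on bond)
β4 |J2  (Se2 (Se) sets effort on bond)
β5 |I1  (prefer integral on I1)
β2 |J3  (closing 0-jn rule on J3)
β1 |J2  (J2 flow already set via bond 2)
β0 |TF1  (TF1 one-in-one-out from 1)
β6 |J1  (J1: bond 0 brought flow, rest push out)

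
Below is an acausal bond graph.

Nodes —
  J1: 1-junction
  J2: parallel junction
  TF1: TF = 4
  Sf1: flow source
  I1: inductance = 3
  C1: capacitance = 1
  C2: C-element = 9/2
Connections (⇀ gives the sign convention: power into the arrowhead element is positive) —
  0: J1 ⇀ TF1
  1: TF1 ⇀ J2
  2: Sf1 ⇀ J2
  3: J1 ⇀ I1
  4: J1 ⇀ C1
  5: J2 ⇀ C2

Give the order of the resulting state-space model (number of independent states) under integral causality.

β2 |Sf1  (Sf1 fixes flow; stroke at Sf1)
β3 |I1  (prefer integral on I1)
β0 |J1  (J1: bond 3 brought flow, rest push out)
β4 |J1  (common-f at J1 fixed by 3)
β1 |TF1  (TF1 one-in-one-out from 0)
β5 |J2  (J2: last free bond brings effort in)

3  (C1, C2, I1 all integral)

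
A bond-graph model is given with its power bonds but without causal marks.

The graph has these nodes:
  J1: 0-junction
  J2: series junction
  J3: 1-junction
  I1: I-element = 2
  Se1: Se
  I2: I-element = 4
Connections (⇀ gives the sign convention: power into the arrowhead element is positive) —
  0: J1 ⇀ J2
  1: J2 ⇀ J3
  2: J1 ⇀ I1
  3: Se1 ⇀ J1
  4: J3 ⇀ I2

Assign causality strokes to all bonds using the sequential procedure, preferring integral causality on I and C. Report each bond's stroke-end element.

β3 →J1  (Se1 fixes effort; stroke away)
β0 →J2  (common-e at J1 fixed by 3)
β2 →I1  (common-e at J1 fixed by 3)
β1 →J3  (only one flow-in slot at J2)
β4 →I2  (only one flow-in slot at J3)

#0 →J2
#1 →J3
#2 →I1
#3 →J1
#4 →I2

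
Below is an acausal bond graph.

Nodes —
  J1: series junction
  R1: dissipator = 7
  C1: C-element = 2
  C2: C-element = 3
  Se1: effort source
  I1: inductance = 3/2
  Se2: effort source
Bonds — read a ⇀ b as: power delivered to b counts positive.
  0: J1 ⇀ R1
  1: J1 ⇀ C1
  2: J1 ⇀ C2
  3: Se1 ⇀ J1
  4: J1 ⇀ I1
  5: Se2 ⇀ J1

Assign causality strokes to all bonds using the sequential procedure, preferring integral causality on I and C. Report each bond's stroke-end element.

b0 stroke→J1
b1 stroke→J1
b2 stroke→J1
b3 stroke→J1
b4 stroke→I1
b5 stroke→J1

β3 stroke→J1  (Se1 fixes effort; stroke away)
β5 stroke→J1  (source Se2 imposes e)
β1 stroke→J1  (C1 outputs effort q/C1)
β2 stroke→J1  (C2 integral (e out))
β4 stroke→I1  (I1 integral (f out))
β0 stroke→J1  (J1 flow already set via bond 4)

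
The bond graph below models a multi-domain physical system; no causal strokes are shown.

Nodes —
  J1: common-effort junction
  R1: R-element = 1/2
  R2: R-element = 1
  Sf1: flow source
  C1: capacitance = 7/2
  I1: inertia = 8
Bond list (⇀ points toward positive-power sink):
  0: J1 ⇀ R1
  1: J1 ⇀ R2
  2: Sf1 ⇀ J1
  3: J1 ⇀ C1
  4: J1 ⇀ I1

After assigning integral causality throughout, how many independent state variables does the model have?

2  (C1, I1 all integral)

bond 2 →Sf1  (Sf1 (Sf) sets flow on bond)
bond 3 →J1  (C1 outputs effort q/C1)
bond 0 →R1  (common-e at J1 fixed by 3)
bond 1 →R2  (J1 effort already set via bond 3)
bond 4 →I1  (0-jn J1 has e-setter on 3)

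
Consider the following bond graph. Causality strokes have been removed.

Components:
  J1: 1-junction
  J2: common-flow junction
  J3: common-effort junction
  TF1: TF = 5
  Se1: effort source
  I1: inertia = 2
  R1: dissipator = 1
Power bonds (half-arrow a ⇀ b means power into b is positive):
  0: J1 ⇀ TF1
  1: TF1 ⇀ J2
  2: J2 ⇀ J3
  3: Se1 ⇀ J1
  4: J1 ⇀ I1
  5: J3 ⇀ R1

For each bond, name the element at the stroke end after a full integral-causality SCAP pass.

b0 stroke→J1
b1 stroke→TF1
b2 stroke→J2
b3 stroke→J1
b4 stroke→I1
b5 stroke→J3

β3 →J1  (source Se1 imposes e)
β4 →I1  (I1 integral (f out))
β0 →J1  (J1 flow already set via bond 4)
β1 →TF1  (TF1 one-in-one-out from 0)
β2 →J2  (common-f at J2 fixed by 1)
β5 →J3  (closing 0-jn rule on J3)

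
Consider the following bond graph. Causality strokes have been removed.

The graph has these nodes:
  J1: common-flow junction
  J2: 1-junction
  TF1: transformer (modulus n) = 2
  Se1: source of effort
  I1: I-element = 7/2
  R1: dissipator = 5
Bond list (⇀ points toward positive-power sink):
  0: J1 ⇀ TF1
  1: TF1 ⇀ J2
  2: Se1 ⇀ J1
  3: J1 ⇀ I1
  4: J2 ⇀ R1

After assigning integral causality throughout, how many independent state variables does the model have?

1  (I1 all integral)

#2 stroke→J1  (Se1: effort source, stroke at far end)
#3 stroke→I1  (prefer integral on I1)
#0 stroke→J1  (common-f at J1 fixed by 3)
#1 stroke→TF1  (TF1: transformer flips bond 0)
#4 stroke→J2  (common-f at J2 fixed by 1)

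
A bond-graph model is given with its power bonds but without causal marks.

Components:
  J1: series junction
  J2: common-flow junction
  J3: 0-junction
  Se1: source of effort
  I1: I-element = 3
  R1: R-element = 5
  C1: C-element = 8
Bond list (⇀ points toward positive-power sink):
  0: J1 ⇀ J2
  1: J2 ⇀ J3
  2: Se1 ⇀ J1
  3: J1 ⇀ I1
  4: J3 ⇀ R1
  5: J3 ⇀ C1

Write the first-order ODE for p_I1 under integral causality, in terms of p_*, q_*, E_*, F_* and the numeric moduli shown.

bond 2 |J1  (Se1 (Se) sets effort on bond)
bond 3 |I1  (prefer integral on I1)
bond 0 |J1  (J1 flow already set via bond 3)
bond 1 |J2  (J2: bond 0 brought flow, rest push out)
bond 5 |J3  (prefer integral on C1)
bond 4 |R1  (J3: bond 5 brought effort, rest push out)

dp_I1/dt = E_Se1 - q_C1/8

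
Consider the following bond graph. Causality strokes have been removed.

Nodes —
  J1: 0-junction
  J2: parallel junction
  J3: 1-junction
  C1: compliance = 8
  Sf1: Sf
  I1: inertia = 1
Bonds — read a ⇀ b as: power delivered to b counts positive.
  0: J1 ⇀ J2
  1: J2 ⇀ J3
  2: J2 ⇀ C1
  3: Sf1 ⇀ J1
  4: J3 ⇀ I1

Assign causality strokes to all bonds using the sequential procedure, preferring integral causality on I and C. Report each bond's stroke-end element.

b3 stroke at Sf1  (source Sf1 imposes f)
b0 stroke at J1  (J1: last free bond brings effort in)
b2 stroke at J2  (C1 outputs effort q/C1)
b1 stroke at J3  (J2 effort already set via bond 2)
b4 stroke at I1  (closing 1-jn rule on J3)

bond 0 stroke at J1
bond 1 stroke at J3
bond 2 stroke at J2
bond 3 stroke at Sf1
bond 4 stroke at I1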